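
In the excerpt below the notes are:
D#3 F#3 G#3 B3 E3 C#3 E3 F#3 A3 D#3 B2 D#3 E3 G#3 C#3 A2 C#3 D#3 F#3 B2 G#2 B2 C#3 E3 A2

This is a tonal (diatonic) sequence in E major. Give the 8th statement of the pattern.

D#2 F#2 G#2 B2 E2

Unit = 5 notes; the statements start on D#3, C#3, B2, A2, G#2, moving down a 2nd each time.
Continuing the starts: F#2 → E2 → D#2.
From D#2 the diatonic shape gives D#2 F#2 G#2 B2 E2.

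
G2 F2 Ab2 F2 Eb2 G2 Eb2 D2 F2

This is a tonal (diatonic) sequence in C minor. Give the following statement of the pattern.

Unit = 3 notes; the statements start on G2, F2, Eb2, moving down a 2nd each time.
Statement 4 starts on D2 and keeps the same diatonic contour: D2 C2 Eb2.

D2 C2 Eb2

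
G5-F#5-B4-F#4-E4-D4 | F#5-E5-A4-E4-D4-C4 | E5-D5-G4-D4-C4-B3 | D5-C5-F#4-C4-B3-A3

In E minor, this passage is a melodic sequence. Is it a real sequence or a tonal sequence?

tonal

Every note is diatonic to E minor.
Cell 1 has -1 semitones from note 1 to 2, but cell 2 has -2 — the interval quality changes while the contour stays the same, which is the hallmark of a tonal sequence.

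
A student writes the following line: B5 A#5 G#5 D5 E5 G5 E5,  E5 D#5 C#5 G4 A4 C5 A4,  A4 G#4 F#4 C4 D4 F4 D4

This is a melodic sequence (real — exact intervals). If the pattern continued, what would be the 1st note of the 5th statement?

Grouping in 7s, the 1st note of each cell is B5, E5, A4.
Each moves down a 5th. Continuing: D4 → G3.

G3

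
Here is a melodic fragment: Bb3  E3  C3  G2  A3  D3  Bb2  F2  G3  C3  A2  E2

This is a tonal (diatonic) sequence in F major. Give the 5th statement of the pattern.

Taking 4-note groups, the heads are Bb3, A3, G3: the pattern moves down a 2nd.
Carrying on: F3 → E3.
From E3 the diatonic shape gives E3 A2 F2 C2.

E3 A2 F2 C2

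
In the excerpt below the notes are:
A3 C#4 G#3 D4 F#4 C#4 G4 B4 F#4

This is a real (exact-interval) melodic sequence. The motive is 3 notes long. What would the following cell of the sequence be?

With a 3-note motive the entries are A3, D4, G4, each up a 4th from the previous.
Statement 4 starts on C5 and keeps the same exact contour: C5 E5 B4.

C5 E5 B4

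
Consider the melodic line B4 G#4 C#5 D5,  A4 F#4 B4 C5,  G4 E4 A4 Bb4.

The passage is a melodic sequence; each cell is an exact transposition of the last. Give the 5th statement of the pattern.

Unit = 4 notes; the statements start on B4, A4, G4, moving down a 2nd each time.
Carrying on: F4 → Eb4.
From Eb4 the exact shape gives Eb4 C4 F4 Gb4.

Eb4 C4 F4 Gb4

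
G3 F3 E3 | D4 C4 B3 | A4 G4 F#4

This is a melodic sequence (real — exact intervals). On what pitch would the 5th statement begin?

B5

The 3-note cells begin on G3, D4, A4 — each up a 5th from the last.
Continuing: E5 → B5. Statement 5 starts on B5.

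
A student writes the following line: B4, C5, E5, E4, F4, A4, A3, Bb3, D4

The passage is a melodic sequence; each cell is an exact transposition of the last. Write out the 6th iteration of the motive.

C2 Db2 F2

Taking 3-note groups, the heads are B4, E4, A3: the pattern moves down a 5th.
Continuing the starts: D3 → G2 → C2.
So cell 6 is C2 Db2 F2.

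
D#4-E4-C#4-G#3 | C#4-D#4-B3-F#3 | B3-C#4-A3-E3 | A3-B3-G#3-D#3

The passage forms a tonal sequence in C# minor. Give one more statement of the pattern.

The 4-note cells begin on D#4, C#4, B3, A3 — each down a 2nd from the last.
From G#3 the diatonic shape gives G#3 A3 F#3 C#3.

G#3 A3 F#3 C#3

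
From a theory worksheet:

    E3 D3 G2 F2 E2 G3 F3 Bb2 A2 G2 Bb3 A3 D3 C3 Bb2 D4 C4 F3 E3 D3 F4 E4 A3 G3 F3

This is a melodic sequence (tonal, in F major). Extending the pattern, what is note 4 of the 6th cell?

Grouping in 5s, the 4th note of each cell is F2, A2, C3, E3, G3.
From G3, up a 3rd gives Bb3.

Bb3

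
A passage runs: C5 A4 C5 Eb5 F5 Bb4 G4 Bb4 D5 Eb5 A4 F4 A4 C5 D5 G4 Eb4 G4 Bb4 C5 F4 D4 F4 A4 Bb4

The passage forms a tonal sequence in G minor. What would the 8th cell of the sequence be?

Unit = 5 notes; the statements start on C5, Bb4, A4, G4, F4, moving down a 2nd each time.
Carrying on: Eb4 → D4 → C4.
Statement 8 starts on C4 and keeps the same diatonic contour: C4 A3 C4 Eb4 F4.

C4 A3 C4 Eb4 F4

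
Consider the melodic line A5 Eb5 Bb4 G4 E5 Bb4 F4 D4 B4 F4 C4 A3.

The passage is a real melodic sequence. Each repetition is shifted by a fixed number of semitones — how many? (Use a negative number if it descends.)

The 4-note cells begin on A5, E5, B4 — each down a 4th from the last.
Counting half-steps from A5 to E5: -5.

-5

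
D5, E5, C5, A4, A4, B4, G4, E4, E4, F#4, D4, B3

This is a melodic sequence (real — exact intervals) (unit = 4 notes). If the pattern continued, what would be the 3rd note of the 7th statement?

F#2

The unit is 4 notes. Position-3 pitches of the 3 shown cells: C5, G4, D4.
Extending down a 4th: A3 → E3 → B2 → F#2.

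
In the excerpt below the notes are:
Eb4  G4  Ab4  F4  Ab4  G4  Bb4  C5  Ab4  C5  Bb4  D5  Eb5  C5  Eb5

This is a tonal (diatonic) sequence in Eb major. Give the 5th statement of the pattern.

F5 Ab5 Bb5 G5 Bb5

Unit = 5 notes; the statements start on Eb4, G4, Bb4, moving up a 3rd each time.
Carrying on: D5 → F5.
Statement 5 starts on F5 and keeps the same diatonic contour: F5 Ab5 Bb5 G5 Bb5.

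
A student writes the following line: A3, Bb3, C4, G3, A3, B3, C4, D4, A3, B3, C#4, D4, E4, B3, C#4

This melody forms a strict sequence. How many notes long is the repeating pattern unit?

5

Try groups of 5 (3 cells in 15 notes):
A3 Bb3 C4 G3 A3 | B3 C4 D4 A3 B3 | C#4 D4 E4 B3 C#4
Every group is a transposition up a 2nd of the one before; no shorter unit works.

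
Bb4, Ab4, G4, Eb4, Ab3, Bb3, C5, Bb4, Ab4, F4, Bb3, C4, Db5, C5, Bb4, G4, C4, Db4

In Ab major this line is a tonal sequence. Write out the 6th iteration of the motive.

G5 F5 Eb5 C5 F4 G4

Unit = 6 notes; the statements start on Bb4, C5, Db5, moving up a 2nd each time.
Continuing the starts: Eb5 → F5 → G5.
From G5 the diatonic shape gives G5 F5 Eb5 C5 F4 G4.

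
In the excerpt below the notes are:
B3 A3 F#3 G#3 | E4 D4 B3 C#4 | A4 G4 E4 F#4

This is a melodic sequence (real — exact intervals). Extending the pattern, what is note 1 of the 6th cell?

The unit is 4 notes. Position-1 pitches of the 3 shown cells: B3, E4, A4.
Each moves up a 4th. Continuing: D5 → G5 → C6.

C6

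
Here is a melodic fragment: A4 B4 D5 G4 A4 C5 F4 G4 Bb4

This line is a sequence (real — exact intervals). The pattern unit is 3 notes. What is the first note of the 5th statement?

Db4

Unit = 3 notes; the statements start on A4, G4, F4, moving down a 2nd each time.
Continuing: Eb4 → Db4. Statement 5 starts on Db4.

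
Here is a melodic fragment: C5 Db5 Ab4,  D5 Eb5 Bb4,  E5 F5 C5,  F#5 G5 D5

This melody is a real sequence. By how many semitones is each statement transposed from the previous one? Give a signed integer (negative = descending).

The 3-note cells begin on C5, D5, E5, F#5 — each up a 2nd from the last.
Counting half-steps from C5 to D5: 2.

2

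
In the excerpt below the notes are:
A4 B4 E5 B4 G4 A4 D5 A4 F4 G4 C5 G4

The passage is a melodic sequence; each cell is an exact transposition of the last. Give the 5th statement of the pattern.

Db4 Eb4 Ab4 Eb4

With a 4-note motive the entries are A4, G4, F4, each down a 2nd from the previous.
Continuing the starts: Eb4 → Db4.
From Db4 the exact shape gives Db4 Eb4 Ab4 Eb4.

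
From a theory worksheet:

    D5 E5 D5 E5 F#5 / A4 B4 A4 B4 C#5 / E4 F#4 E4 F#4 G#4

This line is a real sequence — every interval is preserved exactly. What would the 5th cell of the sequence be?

F#3 G#3 F#3 G#3 A#3

Unit = 5 notes; the statements start on D5, A4, E4, moving down a 4th each time.
Extending down a 4th: B3 → F#3.
From F#3 the exact shape gives F#3 G#3 F#3 G#3 A#3.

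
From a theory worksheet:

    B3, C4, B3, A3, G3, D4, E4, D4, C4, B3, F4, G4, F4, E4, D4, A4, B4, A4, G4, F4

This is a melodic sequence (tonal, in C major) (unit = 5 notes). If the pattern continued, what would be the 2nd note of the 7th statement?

A5

Grouping in 5s, the 2nd note of each cell is C4, E4, G4, B4.
Carrying that up a 3rd forward: D5 → F5 → A5.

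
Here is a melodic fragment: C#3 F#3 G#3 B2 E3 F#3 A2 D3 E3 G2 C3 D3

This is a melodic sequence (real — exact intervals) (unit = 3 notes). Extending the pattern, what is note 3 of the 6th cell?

With 3-note cells, note 3 of each statement runs G#3, F#3, E3, D3.
Extending down a 2nd: C3 → Bb2.

Bb2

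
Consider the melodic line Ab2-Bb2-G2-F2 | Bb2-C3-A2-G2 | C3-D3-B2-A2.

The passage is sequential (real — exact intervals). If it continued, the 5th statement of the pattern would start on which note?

The 4-note cells begin on Ab2, Bb2, C3 — each up a 2nd from the last.
Continuing: D3 → E3. Statement 5 starts on E3.

E3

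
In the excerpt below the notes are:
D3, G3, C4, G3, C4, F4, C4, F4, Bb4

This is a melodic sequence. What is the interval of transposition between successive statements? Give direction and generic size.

up a 4th

The 3-note cells begin on D3, G3, C4 — each up a 4th from the last.
From D3 to G3: up a 4th.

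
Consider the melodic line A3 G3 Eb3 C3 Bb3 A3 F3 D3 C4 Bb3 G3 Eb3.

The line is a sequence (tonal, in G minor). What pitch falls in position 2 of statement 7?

With 4-note cells, note 2 of each statement runs G3, A3, Bb3.
Carrying that up a 2nd forward: C4 → D4 → Eb4 → F4.

F4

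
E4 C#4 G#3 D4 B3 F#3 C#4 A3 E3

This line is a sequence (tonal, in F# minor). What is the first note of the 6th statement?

Taking 3-note groups, the heads are E4, D4, C#4: the pattern moves down a 2nd.
Extending the heads down a 2nd: B3 → A3 → G#3.

G#3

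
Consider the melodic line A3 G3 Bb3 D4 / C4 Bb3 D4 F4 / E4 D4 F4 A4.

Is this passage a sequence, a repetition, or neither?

sequence

Each 4-note cell is the previous one transposed up a 3rd.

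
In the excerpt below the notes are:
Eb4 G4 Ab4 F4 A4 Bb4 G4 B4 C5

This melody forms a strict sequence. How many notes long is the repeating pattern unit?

3

There are 9 notes; a 3-note unit gives 3 cells:
Eb4 G4 Ab4 | F4 A4 Bb4 | G4 B4 C5
That's a consistent up a 2nd shift per cell, and no other grouping gives one.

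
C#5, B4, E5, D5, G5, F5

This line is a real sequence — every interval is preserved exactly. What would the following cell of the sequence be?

Taking 2-note groups, the heads are C#5, E5, G5: the pattern moves up a 3rd.
From Bb5 the exact shape gives Bb5 Ab5.

Bb5 Ab5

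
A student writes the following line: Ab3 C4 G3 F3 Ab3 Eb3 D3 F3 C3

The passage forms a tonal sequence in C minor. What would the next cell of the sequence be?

Unit = 3 notes; the statements start on Ab3, F3, D3, moving down a 3rd each time.
So cell 4 is Bb2 D3 Ab2.

Bb2 D3 Ab2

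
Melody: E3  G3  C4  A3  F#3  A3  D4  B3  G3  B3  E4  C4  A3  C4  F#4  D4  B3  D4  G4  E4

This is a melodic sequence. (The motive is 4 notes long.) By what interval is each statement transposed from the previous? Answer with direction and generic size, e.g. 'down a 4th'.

up a 2nd

With a 4-note motive the entries are E3, F#3, G3, A3, B3, each up a 2nd from the previous.
E3 to F#3 is up a 2nd.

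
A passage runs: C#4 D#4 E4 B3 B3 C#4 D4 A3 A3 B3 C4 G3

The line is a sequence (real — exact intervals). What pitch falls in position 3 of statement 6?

The unit is 4 notes. Position-3 pitches of the 3 shown cells: E4, D4, C4.
Extending down a 2nd: Bb3 → Ab3 → Gb3.

Gb3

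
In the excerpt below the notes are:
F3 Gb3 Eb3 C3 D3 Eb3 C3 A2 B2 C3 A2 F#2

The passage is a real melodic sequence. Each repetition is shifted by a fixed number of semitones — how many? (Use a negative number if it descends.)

-3

Unit = 4 notes; the statements start on F3, D3, B2, moving down a 3rd each time.
F3 to D3 spans -3 semitones.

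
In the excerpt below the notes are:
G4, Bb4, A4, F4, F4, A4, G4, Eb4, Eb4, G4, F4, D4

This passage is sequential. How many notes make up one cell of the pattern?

4

Try groups of 4 (3 cells in 12 notes):
G4 Bb4 A4 F4 | F4 A4 G4 Eb4 | Eb4 G4 F4 D4
That's a consistent down a 2nd shift per cell, and no other grouping gives one.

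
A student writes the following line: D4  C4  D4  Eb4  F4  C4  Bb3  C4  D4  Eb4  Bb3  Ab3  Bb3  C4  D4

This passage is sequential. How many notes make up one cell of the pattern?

Try groups of 5 (3 cells in 15 notes):
D4 C4 D4 Eb4 F4 | C4 Bb3 C4 D4 Eb4 | Bb3 Ab3 Bb3 C4 D4
Every group is a transposition down a 2nd of the one before; no shorter unit works.

5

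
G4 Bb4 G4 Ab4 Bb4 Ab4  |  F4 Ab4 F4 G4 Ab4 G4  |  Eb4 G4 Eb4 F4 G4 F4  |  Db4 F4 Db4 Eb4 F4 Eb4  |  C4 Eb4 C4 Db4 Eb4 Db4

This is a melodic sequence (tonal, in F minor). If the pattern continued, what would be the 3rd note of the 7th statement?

With 6-note cells, note 3 of each statement runs G4, F4, Eb4, Db4, C4.
Carrying that down a 2nd forward: Bb3 → Ab3.

Ab3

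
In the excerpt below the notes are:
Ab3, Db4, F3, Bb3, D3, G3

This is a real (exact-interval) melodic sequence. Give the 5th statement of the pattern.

G#2 C#3

The 2-note cells begin on Ab3, F3, D3 — each down a 3rd from the last.
Continuing the starts: B2 → G#2.
Statement 5 starts on G#2 and keeps the same exact contour: G#2 C#3.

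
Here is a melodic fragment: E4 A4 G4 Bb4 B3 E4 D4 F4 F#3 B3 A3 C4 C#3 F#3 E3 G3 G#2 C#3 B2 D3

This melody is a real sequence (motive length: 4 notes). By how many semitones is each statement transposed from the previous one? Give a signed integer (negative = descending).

Unit = 4 notes; the statements start on E4, B3, F#3, C#3, G#2, moving down a 4th each time.
E4→B3 is 59 − 64 = -5 semitones.

-5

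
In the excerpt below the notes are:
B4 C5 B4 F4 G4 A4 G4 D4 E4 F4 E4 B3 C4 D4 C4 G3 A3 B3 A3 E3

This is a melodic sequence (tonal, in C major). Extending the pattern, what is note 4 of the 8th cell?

With 4-note cells, note 4 of each statement runs F4, D4, B3, G3, E3.
Carrying that down a 3rd forward: C3 → A2 → F2.

F2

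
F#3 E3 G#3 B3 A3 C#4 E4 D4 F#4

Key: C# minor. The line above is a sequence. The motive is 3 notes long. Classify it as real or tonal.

real

Each cell has the same semitone pattern (-2, 4) — intervals are preserved exactly.
And D4 lies outside C# minor, so the sequence is real rather than tonal.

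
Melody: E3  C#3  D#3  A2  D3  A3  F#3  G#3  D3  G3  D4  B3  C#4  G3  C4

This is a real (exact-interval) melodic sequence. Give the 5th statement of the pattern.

C5 A4 B4 F4 Bb4

The 5-note cells begin on E3, A3, D4 — each up a 4th from the last.
Extending up a 4th: G4 → C5.
Statement 5 starts on C5 and keeps the same exact contour: C5 A4 B4 F4 Bb4.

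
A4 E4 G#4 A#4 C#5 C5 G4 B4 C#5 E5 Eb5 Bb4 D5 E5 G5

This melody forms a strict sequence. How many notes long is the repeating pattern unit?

5

There are 15 notes; a 5-note unit gives 3 cells:
A4 E4 G#4 A#4 C#5 | C5 G4 B4 C#5 E5 | Eb5 Bb4 D5 E5 G5
Each cell is the previous one up a 3rd — so the unit is 5 notes.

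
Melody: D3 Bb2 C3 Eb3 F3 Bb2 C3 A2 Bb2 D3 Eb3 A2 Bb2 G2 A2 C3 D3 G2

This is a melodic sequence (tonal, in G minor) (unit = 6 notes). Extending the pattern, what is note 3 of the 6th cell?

Grouping in 6s, the 3rd note of each cell is C3, Bb2, A2.
Extending down a 2nd: G2 → F2 → Eb2.

Eb2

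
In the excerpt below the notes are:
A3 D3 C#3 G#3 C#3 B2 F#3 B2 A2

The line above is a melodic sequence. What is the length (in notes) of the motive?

Try groups of 3 (3 cells in 9 notes):
A3 D3 C#3 | G#3 C#3 B2 | F#3 B2 A2
Every group is a transposition down a 2nd of the one before; no shorter unit works.

3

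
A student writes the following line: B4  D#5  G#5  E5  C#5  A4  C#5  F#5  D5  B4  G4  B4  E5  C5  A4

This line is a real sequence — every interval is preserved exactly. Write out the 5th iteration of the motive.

The 5-note cells begin on B4, A4, G4 — each down a 2nd from the last.
Carrying on: F4 → Eb4.
From Eb4 the exact shape gives Eb4 G4 C5 Ab4 F4.

Eb4 G4 C5 Ab4 F4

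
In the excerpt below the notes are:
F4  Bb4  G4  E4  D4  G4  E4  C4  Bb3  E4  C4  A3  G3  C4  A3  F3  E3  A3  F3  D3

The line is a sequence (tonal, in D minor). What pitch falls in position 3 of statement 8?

With 4-note cells, note 3 of each statement runs G4, E4, C4, A3, F3.
Extending down a 3rd: D3 → Bb2 → G2.

G2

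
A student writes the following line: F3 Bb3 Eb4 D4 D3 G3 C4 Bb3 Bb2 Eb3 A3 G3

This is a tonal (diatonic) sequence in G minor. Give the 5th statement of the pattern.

With a 4-note motive the entries are F3, D3, Bb2, each down a 3rd from the previous.
Extending down a 3rd: G2 → Eb2.
Statement 5 starts on Eb2 and keeps the same diatonic contour: Eb2 A2 D3 C3.

Eb2 A2 D3 C3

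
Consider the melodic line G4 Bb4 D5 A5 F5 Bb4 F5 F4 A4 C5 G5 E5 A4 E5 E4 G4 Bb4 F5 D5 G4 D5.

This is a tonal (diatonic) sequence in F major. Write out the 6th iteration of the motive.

With a 7-note motive the entries are G4, F4, E4, each down a 2nd from the previous.
Continuing the starts: D4 → C4 → Bb3.
So cell 6 is Bb3 D4 F4 C5 A4 D4 A4.

Bb3 D4 F4 C5 A4 D4 A4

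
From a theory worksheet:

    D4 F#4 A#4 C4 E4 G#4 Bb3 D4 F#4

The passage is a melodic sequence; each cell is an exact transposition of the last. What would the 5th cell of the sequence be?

Gb3 Bb3 D4

With a 3-note motive the entries are D4, C4, Bb3, each down a 2nd from the previous.
Continuing the starts: Ab3 → Gb3.
From Gb3 the exact shape gives Gb3 Bb3 D4.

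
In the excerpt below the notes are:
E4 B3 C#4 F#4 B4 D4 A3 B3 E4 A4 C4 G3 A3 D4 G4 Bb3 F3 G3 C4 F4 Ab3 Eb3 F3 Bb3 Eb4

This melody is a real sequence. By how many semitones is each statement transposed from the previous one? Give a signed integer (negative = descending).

Taking 5-note groups, the heads are E4, D4, C4, Bb3, Ab3: the pattern moves down a 2nd.
E4→D4 is 62 − 64 = -2 semitones.

-2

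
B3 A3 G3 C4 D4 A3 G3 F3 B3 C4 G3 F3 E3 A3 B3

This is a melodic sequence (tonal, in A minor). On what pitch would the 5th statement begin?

E3

The 5-note cells begin on B3, A3, G3 — each down a 2nd from the last.
Extending the heads down a 2nd: F3 → E3.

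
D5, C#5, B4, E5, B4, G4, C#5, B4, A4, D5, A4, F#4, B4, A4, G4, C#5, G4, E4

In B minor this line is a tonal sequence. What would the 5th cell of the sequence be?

G4 F#4 E4 A4 E4 C#4

Taking 6-note groups, the heads are D5, C#5, B4: the pattern moves down a 2nd.
Continuing the starts: A4 → G4.
From G4 the diatonic shape gives G4 F#4 E4 A4 E4 C#4.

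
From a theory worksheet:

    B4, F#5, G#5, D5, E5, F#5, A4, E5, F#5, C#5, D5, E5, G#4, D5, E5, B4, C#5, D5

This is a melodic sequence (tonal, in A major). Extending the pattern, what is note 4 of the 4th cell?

With 6-note cells, note 4 of each statement runs D5, C#5, B4.
From B4, down a 2nd gives A4.

A4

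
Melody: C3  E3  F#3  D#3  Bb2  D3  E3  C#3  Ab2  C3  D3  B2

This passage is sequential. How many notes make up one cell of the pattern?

There are 12 notes; a 4-note unit gives 3 cells:
C3 E3 F#3 D#3 | Bb2 D3 E3 C#3 | Ab2 C3 D3 B2
Each cell is the previous one down a 2nd — so the unit is 4 notes.

4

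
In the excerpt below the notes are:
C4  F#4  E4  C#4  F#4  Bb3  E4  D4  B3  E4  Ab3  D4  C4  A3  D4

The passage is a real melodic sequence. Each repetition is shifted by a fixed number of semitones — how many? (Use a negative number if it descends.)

-2

With a 5-note motive the entries are C4, Bb3, Ab3, each down a 2nd from the previous.
C4 to Bb3 spans -2 semitones.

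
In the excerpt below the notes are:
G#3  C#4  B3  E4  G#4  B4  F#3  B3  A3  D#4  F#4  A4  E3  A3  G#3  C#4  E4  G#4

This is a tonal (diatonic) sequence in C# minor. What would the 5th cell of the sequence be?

Unit = 6 notes; the statements start on G#3, F#3, E3, moving down a 2nd each time.
Continuing the starts: D#3 → C#3.
So cell 5 is C#3 F#3 E3 A3 C#4 E4.

C#3 F#3 E3 A3 C#4 E4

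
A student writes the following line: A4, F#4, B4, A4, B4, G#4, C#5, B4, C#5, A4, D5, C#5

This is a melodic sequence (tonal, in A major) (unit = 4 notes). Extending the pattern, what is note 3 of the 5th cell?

With 4-note cells, note 3 of each statement runs B4, C#5, D5.
Extending up a 2nd: E5 → F#5.

F#5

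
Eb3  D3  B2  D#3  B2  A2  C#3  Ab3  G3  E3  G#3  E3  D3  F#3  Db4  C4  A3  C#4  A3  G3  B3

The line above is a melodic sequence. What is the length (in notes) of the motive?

7

There are 21 notes; a 7-note unit gives 3 cells:
Eb3 D3 B2 D#3 B2 A2 C#3 | Ab3 G3 E3 G#3 E3 D3 F#3 | Db4 C4 A3 C#4 A3 G3 B3
Every group is a transposition up a 4th of the one before; no shorter unit works.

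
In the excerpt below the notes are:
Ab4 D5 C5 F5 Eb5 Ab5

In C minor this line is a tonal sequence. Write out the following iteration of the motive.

Taking 2-note groups, the heads are Ab4, C5, Eb5: the pattern moves up a 3rd.
From G5 the diatonic shape gives G5 C6.

G5 C6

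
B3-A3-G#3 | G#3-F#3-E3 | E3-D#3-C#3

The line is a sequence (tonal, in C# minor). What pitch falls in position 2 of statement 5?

The unit is 3 notes. Position-2 pitches of the 3 shown cells: A3, F#3, D#3.
Extending down a 3rd: B2 → G#2.

G#2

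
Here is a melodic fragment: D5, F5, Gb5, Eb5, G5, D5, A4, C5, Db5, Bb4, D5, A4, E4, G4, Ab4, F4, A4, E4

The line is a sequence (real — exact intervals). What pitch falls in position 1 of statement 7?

With 6-note cells, note 1 of each statement runs D5, A4, E4.
Each moves down a 4th. Continuing: B3 → F#3 → C#3 → G#2.

G#2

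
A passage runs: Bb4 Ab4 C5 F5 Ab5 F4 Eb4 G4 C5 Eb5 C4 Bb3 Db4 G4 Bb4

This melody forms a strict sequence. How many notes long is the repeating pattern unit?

5

There are 15 notes; a 5-note unit gives 3 cells:
Bb4 Ab4 C5 F5 Ab5 | F4 Eb4 G4 C5 Eb5 | C4 Bb3 Db4 G4 Bb4
Each cell is the previous one down a 4th — so the unit is 5 notes.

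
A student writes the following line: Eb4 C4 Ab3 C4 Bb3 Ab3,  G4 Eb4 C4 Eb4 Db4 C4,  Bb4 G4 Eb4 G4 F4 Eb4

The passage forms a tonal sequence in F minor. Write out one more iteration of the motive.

Db5 Bb4 G4 Bb4 Ab4 G4

The 6-note cells begin on Eb4, G4, Bb4 — each up a 3rd from the last.
From Db5 the diatonic shape gives Db5 Bb4 G4 Bb4 Ab4 G4.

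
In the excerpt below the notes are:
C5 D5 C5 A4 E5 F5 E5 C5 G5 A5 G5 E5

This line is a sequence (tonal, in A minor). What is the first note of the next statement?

B5

With a 4-note motive the entries are C5, E5, G5, each up a 3rd from the previous.
The next head, up a 3rd from G5, is B5.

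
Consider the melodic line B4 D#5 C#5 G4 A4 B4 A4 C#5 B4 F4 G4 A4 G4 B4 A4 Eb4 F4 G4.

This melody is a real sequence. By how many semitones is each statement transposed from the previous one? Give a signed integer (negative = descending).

With a 6-note motive the entries are B4, A4, G4, each down a 2nd from the previous.
B4→A4 is 69 − 71 = -2 semitones.

-2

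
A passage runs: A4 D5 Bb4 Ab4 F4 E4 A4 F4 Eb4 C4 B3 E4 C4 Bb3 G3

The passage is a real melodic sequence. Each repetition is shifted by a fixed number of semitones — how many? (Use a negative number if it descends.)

-5

Unit = 5 notes; the statements start on A4, E4, B3, moving down a 4th each time.
A4→E4 is 64 − 69 = -5 semitones.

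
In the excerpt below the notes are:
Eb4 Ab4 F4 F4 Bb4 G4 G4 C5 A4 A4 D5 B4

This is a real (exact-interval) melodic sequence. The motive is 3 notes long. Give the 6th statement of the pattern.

C#5 F#5 D#5

Taking 3-note groups, the heads are Eb4, F4, G4, A4: the pattern moves up a 2nd.
Carrying on: B4 → C#5.
Statement 6 starts on C#5 and keeps the same exact contour: C#5 F#5 D#5.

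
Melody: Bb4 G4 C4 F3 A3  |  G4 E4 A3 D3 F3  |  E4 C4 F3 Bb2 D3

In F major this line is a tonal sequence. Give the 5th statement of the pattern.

A3 F3 Bb2 E2 G2

Unit = 5 notes; the statements start on Bb4, G4, E4, moving down a 3rd each time.
Extending down a 3rd: C4 → A3.
From A3 the diatonic shape gives A3 F3 Bb2 E2 G2.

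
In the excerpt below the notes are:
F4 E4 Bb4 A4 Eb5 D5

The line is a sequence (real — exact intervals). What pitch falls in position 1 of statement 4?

Ab5

The unit is 2 notes. Position-1 pitches of the 3 shown cells: F4, Bb4, Eb5.
Each moves up a 4th; the next is Ab5.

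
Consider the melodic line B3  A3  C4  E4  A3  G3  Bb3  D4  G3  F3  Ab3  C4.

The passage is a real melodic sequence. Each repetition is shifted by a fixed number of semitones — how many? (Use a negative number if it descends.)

-2

Taking 4-note groups, the heads are B3, A3, G3: the pattern moves down a 2nd.
B3 to A3 spans -2 semitones.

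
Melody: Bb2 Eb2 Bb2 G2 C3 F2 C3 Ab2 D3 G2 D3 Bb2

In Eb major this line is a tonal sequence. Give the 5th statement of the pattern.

With a 4-note motive the entries are Bb2, C3, D3, each up a 2nd from the previous.
Extending up a 2nd: Eb3 → F3.
Statement 5 starts on F3 and keeps the same diatonic contour: F3 Bb2 F3 D3.

F3 Bb2 F3 D3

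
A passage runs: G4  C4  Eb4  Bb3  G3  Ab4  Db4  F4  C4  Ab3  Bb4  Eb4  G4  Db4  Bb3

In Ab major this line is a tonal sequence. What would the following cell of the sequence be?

C5 F4 Ab4 Eb4 C4

With a 5-note motive the entries are G4, Ab4, Bb4, each up a 2nd from the previous.
Statement 4 starts on C5 and keeps the same diatonic contour: C5 F4 Ab4 Eb4 C4.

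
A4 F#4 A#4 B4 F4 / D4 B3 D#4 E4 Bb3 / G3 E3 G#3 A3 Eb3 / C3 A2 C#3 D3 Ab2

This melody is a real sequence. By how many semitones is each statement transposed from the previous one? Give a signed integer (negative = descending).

With a 5-note motive the entries are A4, D4, G3, C3, each down a 5th from the previous.
A4 to D4 spans -7 semitones.

-7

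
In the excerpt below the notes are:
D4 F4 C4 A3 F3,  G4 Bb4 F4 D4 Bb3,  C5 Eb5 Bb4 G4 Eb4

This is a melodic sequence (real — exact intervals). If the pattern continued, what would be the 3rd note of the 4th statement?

Eb5

With 5-note cells, note 3 of each statement runs C4, F4, Bb4.
One more up a 4th gives Eb5.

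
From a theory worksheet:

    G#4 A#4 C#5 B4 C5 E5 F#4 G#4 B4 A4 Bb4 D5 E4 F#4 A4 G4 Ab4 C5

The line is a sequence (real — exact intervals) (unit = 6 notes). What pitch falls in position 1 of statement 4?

The unit is 6 notes. Position-1 pitches of the 3 shown cells: G#4, F#4, E4.
One more down a 2nd gives D4.

D4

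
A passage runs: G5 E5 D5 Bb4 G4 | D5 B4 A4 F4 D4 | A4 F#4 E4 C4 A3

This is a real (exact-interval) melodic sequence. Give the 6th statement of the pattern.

F#3 D#3 C#3 A2 F#2

Unit = 5 notes; the statements start on G5, D5, A4, moving down a 4th each time.
Continuing the starts: E4 → B3 → F#3.
Statement 6 starts on F#3 and keeps the same exact contour: F#3 D#3 C#3 A2 F#2.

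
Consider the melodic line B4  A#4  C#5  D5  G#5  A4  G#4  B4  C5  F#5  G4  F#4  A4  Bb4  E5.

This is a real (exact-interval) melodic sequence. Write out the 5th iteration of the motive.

The 5-note cells begin on B4, A4, G4 — each down a 2nd from the last.
Carrying on: F4 → Eb4.
So cell 5 is Eb4 D4 F4 Gb4 C5.

Eb4 D4 F4 Gb4 C5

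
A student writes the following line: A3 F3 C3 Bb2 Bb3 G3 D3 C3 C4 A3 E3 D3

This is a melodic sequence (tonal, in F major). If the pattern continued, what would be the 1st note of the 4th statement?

Grouping in 4s, the 1st note of each cell is A3, Bb3, C4.
Each moves up a 2nd; the next is D4.

D4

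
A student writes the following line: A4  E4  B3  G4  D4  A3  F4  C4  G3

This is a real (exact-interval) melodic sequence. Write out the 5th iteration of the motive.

Db4 Ab3 Eb3

With a 3-note motive the entries are A4, G4, F4, each down a 2nd from the previous.
Carrying on: Eb4 → Db4.
So cell 5 is Db4 Ab3 Eb3.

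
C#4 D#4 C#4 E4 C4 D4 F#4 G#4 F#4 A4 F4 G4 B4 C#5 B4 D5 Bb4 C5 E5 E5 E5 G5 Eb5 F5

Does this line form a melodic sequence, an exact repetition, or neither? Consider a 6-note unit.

neither

Note 2 of cell 4 is E5; if this were a sequence it would be F#5. No unit length gives a consistent transposition pattern.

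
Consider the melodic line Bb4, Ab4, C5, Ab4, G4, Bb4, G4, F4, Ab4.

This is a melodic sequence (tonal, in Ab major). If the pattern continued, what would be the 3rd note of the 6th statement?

Eb4

With 3-note cells, note 3 of each statement runs C5, Bb4, Ab4.
Each moves down a 2nd. Continuing: G4 → F4 → Eb4.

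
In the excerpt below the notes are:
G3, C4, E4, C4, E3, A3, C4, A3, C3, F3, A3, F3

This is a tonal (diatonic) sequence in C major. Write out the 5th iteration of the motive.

With a 4-note motive the entries are G3, E3, C3, each down a 3rd from the previous.
Carrying on: A2 → F2.
From F2 the diatonic shape gives F2 B2 D3 B2.

F2 B2 D3 B2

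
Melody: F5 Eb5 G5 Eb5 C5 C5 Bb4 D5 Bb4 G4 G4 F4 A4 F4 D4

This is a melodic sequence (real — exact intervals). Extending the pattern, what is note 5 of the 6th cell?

B2

The unit is 5 notes. Position-5 pitches of the 3 shown cells: C5, G4, D4.
Extending down a 4th: A3 → E3 → B2.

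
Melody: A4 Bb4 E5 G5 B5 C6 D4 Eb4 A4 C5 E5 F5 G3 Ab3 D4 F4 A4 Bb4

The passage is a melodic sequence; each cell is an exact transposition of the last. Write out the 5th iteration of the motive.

F2 Gb2 C3 Eb3 G3 Ab3

Unit = 6 notes; the statements start on A4, D4, G3, moving down a 5th each time.
Continuing the starts: C3 → F2.
So cell 5 is F2 Gb2 C3 Eb3 G3 Ab3.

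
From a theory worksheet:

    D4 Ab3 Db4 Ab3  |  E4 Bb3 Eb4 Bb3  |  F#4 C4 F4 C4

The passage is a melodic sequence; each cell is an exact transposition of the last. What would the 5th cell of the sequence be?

A#4 E4 A4 E4

Unit = 4 notes; the statements start on D4, E4, F#4, moving up a 2nd each time.
Carrying on: G#4 → A#4.
So cell 5 is A#4 E4 A4 E4.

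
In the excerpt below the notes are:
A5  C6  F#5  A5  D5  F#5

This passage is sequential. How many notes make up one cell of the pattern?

There are 6 notes; a 2-note unit gives 3 cells:
A5 C6 | F#5 A5 | D5 F#5
Every group is a transposition down a 3rd of the one before; no shorter unit works.

2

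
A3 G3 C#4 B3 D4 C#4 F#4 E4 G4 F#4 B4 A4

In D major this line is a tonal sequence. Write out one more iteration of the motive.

C#5 B4 E5 D5

Unit = 4 notes; the statements start on A3, D4, G4, moving up a 4th each time.
Statement 4 starts on C#5 and keeps the same diatonic contour: C#5 B4 E5 D5.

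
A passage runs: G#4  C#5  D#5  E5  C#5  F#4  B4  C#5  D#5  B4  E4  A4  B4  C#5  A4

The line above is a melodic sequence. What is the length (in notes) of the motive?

5

There are 15 notes; a 5-note unit gives 3 cells:
G#4 C#5 D#5 E5 C#5 | F#4 B4 C#5 D#5 B4 | E4 A4 B4 C#5 A4
Each cell is the previous one down a 2nd — so the unit is 5 notes.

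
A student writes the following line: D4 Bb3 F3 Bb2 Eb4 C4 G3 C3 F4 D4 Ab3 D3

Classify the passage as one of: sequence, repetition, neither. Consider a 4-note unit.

sequence

Each 4-note cell is the previous one transposed up a 2nd.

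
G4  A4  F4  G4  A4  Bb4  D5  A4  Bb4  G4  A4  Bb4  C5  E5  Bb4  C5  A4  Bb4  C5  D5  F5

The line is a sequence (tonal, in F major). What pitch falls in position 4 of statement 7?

The unit is 7 notes. Position-4 pitches of the 3 shown cells: G4, A4, Bb4.
Carrying that up a 2nd forward: C5 → D5 → E5 → F5.

F5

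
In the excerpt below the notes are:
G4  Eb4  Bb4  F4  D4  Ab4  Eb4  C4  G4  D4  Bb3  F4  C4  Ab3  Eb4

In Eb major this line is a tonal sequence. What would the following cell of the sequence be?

Taking 3-note groups, the heads are G4, F4, Eb4, D4, C4: the pattern moves down a 2nd.
From Bb3 the diatonic shape gives Bb3 G3 D4.

Bb3 G3 D4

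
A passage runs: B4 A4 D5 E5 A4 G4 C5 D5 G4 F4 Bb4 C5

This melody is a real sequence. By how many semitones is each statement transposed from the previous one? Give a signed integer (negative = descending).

Taking 4-note groups, the heads are B4, A4, G4: the pattern moves down a 2nd.
Counting half-steps from B4 to A4: -2.

-2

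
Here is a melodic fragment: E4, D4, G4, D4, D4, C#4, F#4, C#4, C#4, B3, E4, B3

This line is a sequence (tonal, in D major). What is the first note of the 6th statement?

G3

With a 4-note motive the entries are E4, D4, C#4, each down a 2nd from the previous.
Continuing: B3 → A3 → G3. Statement 6 starts on G3.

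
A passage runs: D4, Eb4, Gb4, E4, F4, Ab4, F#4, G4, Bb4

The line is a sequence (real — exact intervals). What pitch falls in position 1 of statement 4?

With 3-note cells, note 1 of each statement runs D4, E4, F#4.
From F#4, up a 2nd gives G#4.

G#4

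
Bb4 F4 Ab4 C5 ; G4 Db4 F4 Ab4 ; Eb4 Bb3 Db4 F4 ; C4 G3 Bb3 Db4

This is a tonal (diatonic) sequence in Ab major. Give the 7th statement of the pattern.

Taking 4-note groups, the heads are Bb4, G4, Eb4, C4: the pattern moves down a 3rd.
Carrying on: Ab3 → F3 → Db3.
So cell 7 is Db3 Ab2 C3 Eb3.

Db3 Ab2 C3 Eb3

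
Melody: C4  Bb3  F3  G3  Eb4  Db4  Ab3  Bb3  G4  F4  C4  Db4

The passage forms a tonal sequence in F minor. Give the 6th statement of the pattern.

F5 Eb5 Bb4 C5

Unit = 4 notes; the statements start on C4, Eb4, G4, moving up a 3rd each time.
Carrying on: Bb4 → Db5 → F5.
Statement 6 starts on F5 and keeps the same diatonic contour: F5 Eb5 Bb4 C5.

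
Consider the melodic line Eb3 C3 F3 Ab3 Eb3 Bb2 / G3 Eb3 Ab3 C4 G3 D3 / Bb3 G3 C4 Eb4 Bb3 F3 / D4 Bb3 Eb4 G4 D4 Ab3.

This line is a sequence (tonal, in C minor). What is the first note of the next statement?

Taking 6-note groups, the heads are Eb3, G3, Bb3, D4: the pattern moves up a 3rd.
The next head, up a 3rd from D4, is F4.

F4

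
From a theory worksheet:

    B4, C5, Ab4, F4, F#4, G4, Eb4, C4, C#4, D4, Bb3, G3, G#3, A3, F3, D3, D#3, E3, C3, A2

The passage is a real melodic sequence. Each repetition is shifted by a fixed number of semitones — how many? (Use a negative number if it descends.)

-5

Unit = 4 notes; the statements start on B4, F#4, C#4, G#3, D#3, moving down a 4th each time.
Counting half-steps from B4 to F#4: -5.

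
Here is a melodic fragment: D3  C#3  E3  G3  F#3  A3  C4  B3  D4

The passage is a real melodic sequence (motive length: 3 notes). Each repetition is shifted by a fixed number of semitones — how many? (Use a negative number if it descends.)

With a 3-note motive the entries are D3, G3, C4, each up a 4th from the previous.
D3→G3 is 55 − 50 = 5 semitones.

5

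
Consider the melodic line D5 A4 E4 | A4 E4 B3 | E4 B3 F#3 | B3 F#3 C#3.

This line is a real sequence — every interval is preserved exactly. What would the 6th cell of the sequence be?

The 3-note cells begin on D5, A4, E4, B3 — each down a 4th from the last.
Continuing the starts: F#3 → C#3.
So cell 6 is C#3 G#2 D#2.

C#3 G#2 D#2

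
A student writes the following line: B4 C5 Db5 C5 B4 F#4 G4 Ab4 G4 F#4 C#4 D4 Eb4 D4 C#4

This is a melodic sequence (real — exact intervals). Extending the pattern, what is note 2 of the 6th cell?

Grouping in 5s, the 2nd note of each cell is C5, G4, D4.
Extending down a 4th: A3 → E3 → B2.

B2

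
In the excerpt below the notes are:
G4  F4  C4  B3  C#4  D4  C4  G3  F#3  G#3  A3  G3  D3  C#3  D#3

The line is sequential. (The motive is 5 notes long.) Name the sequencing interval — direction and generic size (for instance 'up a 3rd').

Taking 5-note groups, the heads are G4, D4, A3: the pattern moves down a 4th.
From G4 to D4: down a 4th.

down a 4th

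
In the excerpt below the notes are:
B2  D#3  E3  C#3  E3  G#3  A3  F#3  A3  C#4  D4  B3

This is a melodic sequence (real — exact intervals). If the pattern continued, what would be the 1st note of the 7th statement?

F5

With 4-note cells, note 1 of each statement runs B2, E3, A3.
Carrying that up a 4th forward: D4 → G4 → C5 → F5.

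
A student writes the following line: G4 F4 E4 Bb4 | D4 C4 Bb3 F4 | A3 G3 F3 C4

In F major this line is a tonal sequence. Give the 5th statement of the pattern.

Unit = 4 notes; the statements start on G4, D4, A3, moving down a 4th each time.
Carrying on: E3 → Bb2.
So cell 5 is Bb2 A2 G2 D3.

Bb2 A2 G2 D3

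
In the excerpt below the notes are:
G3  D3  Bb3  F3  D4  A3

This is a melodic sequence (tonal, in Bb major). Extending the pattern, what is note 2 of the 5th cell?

Eb4

Grouping in 2s, the 2nd note of each cell is D3, F3, A3.
Carrying that up a 3rd forward: C4 → Eb4.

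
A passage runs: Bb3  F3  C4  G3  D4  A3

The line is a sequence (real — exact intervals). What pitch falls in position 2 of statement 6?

D#4

Grouping in 2s, the 2nd note of each cell is F3, G3, A3.
Carrying that up a 2nd forward: B3 → C#4 → D#4.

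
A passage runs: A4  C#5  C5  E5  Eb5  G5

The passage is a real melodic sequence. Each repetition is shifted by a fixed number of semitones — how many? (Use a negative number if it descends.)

With a 2-note motive the entries are A4, C5, Eb5, each up a 3rd from the previous.
A4 to C5 spans +3 semitones.

3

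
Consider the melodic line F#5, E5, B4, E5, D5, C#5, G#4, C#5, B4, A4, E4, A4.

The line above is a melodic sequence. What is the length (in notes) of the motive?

12 notes total. Splitting into 3 groups of 4:
F#5 E5 B4 E5 | D5 C#5 G#4 C#5 | B4 A4 E4 A4
Each cell is the previous one down a 3rd — so the unit is 4 notes.

4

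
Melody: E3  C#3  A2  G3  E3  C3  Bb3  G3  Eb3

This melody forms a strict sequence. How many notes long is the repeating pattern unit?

Try groups of 3 (3 cells in 9 notes):
E3 C#3 A2 | G3 E3 C3 | Bb3 G3 Eb3
Every group is a transposition up a 3rd of the one before; no shorter unit works.

3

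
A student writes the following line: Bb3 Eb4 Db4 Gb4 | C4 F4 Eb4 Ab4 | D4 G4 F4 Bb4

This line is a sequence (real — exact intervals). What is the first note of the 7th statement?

A#4

Taking 4-note groups, the heads are Bb3, C4, D4: the pattern moves up a 2nd.
Continuing: E4 → F#4 → G#4 → A#4. Statement 7 starts on A#4.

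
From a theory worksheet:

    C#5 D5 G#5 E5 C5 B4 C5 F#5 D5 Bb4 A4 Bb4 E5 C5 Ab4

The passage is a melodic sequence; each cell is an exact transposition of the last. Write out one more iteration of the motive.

Taking 5-note groups, the heads are C#5, B4, A4: the pattern moves down a 2nd.
From G4 the exact shape gives G4 Ab4 D5 Bb4 Gb4.

G4 Ab4 D5 Bb4 Gb4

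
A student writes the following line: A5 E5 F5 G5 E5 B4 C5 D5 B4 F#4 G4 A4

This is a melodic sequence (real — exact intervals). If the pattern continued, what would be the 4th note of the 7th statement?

Grouping in 4s, the 4th note of each cell is G5, D5, A4.
Carrying that down a 4th forward: E4 → B3 → F#3 → C#3.

C#3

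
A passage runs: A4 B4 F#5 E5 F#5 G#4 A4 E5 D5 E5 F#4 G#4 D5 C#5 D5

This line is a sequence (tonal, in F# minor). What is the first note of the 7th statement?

Taking 5-note groups, the heads are A4, G#4, F#4: the pattern moves down a 2nd.
Continuing: E4 → D4 → C#4 → B3. Statement 7 starts on B3.

B3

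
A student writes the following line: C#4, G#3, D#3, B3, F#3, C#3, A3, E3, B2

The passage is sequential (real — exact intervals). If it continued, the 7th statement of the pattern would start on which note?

The 3-note cells begin on C#4, B3, A3 — each down a 2nd from the last.
Extending the heads down a 2nd: G3 → F3 → Eb3 → Db3.

Db3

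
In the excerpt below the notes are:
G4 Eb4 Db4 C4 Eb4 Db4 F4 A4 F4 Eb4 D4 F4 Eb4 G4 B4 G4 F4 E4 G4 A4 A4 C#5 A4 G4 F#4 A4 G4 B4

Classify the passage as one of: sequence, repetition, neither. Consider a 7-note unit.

Note 6 of cell 3 is A4; if this were a sequence it would be F4. No unit length gives a consistent transposition pattern.

neither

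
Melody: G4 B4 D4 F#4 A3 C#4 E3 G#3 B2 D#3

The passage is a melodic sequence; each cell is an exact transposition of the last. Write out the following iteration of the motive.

F#2 A#2

The 2-note cells begin on G4, D4, A3, E3, B2 — each down a 4th from the last.
From F#2 the exact shape gives F#2 A#2.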